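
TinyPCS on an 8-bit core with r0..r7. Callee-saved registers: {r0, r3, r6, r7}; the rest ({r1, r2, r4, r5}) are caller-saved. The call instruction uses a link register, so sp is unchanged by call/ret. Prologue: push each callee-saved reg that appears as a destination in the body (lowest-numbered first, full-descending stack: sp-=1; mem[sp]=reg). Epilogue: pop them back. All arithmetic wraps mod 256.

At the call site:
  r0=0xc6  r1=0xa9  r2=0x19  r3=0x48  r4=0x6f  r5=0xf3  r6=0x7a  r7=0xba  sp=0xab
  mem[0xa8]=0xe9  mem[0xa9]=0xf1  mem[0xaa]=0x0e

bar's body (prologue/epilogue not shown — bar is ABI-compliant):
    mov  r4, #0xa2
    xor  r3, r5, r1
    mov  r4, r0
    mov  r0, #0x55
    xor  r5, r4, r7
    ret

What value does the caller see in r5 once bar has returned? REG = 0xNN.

REG = 0x7c

prologue: push r0 -> mem[0xaa]=0xc6, sp=0xaa
prologue: push r3 -> mem[0xa9]=0x48, sp=0xa9
body[0] mov  r4, #0xa2 -> r4=0xa2
body[1] xor  r3, r5, r1 -> r3=0x5a
body[2] mov  r4, r0 -> r4=0xc6
body[3] mov  r0, #0x55 -> r0=0x55
body[4] xor  r5, r4, r7 -> r5=0x7c
epilogue: pop r3=0x48, sp=0xaa
epilogue: pop r0=0xc6, sp=0xab
r5 is caller-saved -> body value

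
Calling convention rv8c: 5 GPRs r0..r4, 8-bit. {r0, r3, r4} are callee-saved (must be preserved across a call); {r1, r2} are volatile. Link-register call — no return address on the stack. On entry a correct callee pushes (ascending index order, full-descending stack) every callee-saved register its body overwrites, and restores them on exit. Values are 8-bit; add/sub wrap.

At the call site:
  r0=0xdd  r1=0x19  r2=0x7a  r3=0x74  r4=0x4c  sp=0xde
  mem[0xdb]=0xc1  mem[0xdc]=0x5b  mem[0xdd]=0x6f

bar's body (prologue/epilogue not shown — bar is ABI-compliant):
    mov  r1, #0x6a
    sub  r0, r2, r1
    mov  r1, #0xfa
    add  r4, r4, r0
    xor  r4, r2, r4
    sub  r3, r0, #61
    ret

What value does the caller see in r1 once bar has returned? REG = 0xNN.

REG = 0xfa

prologue: push r0 -> mem[0xdd]=0xdd, sp=0xdd
prologue: push r3 -> mem[0xdc]=0x74, sp=0xdc
prologue: push r4 -> mem[0xdb]=0x4c, sp=0xdb
body[0] mov  r1, #0x6a -> r1=0x6a
body[1] sub  r0, r2, r1 -> r0=0x10
body[2] mov  r1, #0xfa -> r1=0xfa
body[3] add  r4, r4, r0 -> r4=0x5c
body[4] xor  r4, r2, r4 -> r4=0x26
body[5] sub  r3, r0, #61 -> r3=0xd3
epilogue: pop r4=0x4c, sp=0xdc
epilogue: pop r3=0x74, sp=0xdd
epilogue: pop r0=0xdd, sp=0xde
r1 is caller-saved -> body value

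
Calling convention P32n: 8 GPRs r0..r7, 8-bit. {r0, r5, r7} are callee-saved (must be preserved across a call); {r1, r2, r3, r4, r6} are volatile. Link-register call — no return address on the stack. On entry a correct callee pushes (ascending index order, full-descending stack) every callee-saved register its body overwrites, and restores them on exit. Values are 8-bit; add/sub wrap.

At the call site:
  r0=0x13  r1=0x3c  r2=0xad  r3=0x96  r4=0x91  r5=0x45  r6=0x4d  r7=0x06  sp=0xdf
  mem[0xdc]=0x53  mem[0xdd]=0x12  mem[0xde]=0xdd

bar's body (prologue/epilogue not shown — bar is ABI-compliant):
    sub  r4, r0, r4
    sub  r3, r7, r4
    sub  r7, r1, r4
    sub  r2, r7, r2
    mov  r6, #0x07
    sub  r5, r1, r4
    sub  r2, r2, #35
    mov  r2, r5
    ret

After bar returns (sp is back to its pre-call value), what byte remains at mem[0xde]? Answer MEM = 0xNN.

MEM = 0x45

prologue: push r5 -> mem[0xde]=0x45, sp=0xde
prologue: push r7 -> mem[0xdd]=0x06, sp=0xdd
body[0] sub  r4, r0, r4 -> r4=0x82
body[1] sub  r3, r7, r4 -> r3=0x84
body[2] sub  r7, r1, r4 -> r7=0xba
body[3] sub  r2, r7, r2 -> r2=0x0d
body[4] mov  r6, #0x07 -> r6=0x07
body[5] sub  r5, r1, r4 -> r5=0xba
body[6] sub  r2, r2, #35 -> r2=0xea
body[7] mov  r2, r5 -> r2=0xba
epilogue: pop r7=0x06, sp=0xde
epilogue: pop r5=0x45, sp=0xdf
prologue pushed ['r5', 'r7'] at ['0xde', '0xdd']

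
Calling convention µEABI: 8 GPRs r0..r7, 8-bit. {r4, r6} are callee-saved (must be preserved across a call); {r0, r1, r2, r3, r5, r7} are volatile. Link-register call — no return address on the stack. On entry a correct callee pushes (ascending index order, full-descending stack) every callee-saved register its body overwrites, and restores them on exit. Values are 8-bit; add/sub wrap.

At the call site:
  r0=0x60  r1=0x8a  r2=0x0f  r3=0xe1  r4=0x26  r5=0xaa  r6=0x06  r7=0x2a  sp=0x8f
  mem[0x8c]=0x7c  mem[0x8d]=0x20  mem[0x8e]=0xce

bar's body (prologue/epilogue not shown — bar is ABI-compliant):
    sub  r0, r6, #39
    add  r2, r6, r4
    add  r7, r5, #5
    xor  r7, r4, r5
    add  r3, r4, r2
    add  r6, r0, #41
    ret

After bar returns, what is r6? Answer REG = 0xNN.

REG = 0x06

prologue: push r6 → mem[0x8e]=0x06, sp=0x8e
body[0] sub  r0, r6, #39 → r0=0xdf
body[1] add  r2, r6, r4 → r2=0x2c
body[2] add  r7, r5, #5 → r7=0xaf
body[3] xor  r7, r4, r5 → r7=0x8c
body[4] add  r3, r4, r2 → r3=0x52
body[5] add  r6, r0, #41 → r6=0x08
epilogue: pop r6=0x06, sp=0x8f
r6 is callee-saved → restored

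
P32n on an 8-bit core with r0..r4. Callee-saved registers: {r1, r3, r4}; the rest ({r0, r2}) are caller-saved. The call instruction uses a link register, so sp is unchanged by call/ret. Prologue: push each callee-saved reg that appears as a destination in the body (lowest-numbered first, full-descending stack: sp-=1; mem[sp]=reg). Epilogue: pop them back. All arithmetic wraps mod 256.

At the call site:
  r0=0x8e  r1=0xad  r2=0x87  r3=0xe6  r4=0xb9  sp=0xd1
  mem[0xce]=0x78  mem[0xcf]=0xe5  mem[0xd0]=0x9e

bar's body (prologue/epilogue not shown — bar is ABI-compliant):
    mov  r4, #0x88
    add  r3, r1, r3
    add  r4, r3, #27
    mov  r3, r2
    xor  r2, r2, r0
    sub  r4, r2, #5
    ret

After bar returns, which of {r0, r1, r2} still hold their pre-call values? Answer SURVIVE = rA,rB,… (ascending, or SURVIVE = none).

SURVIVE = r0,r1

prologue: push r3 -> mem[0xd0]=0xe6, sp=0xd0
prologue: push r4 -> mem[0xcf]=0xb9, sp=0xcf
body[0] mov  r4, #0x88 -> r4=0x88
body[1] add  r3, r1, r3 -> r3=0x93
body[2] add  r4, r3, #27 -> r4=0xae
body[3] mov  r3, r2 -> r3=0x87
body[4] xor  r2, r2, r0 -> r2=0x09
body[5] sub  r4, r2, #5 -> r4=0x04
epilogue: pop r4=0xb9, sp=0xd0
epilogue: pop r3=0xe6, sp=0xd1
r0: caller-saved, written=False
r1: callee-saved, written=False
r2: caller-saved, written=True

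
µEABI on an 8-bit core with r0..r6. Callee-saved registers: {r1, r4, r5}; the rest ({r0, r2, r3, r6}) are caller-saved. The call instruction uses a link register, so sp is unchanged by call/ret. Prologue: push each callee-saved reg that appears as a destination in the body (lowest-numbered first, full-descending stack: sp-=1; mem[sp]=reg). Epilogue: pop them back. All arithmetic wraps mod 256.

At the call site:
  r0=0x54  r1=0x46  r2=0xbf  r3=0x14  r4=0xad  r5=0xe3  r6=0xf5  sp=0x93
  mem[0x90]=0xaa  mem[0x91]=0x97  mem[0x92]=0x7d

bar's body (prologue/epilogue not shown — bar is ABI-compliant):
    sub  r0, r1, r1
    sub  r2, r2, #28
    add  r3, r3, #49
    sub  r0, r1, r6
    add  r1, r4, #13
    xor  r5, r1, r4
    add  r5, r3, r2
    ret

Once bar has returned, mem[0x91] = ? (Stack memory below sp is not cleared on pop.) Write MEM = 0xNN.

MEM = 0xe3

prologue: push r1 → mem[0x92]=0x46, sp=0x92
prologue: push r5 → mem[0x91]=0xe3, sp=0x91
body[0] sub  r0, r1, r1 → r0=0x00
body[1] sub  r2, r2, #28 → r2=0xa3
body[2] add  r3, r3, #49 → r3=0x45
body[3] sub  r0, r1, r6 → r0=0x51
body[4] add  r1, r4, #13 → r1=0xba
body[5] xor  r5, r1, r4 → r5=0x17
body[6] add  r5, r3, r2 → r5=0xe8
epilogue: pop r5=0xe3, sp=0x92
epilogue: pop r1=0x46, sp=0x93
prologue pushed ['r1', 'r5'] at ['0x92', '0x91']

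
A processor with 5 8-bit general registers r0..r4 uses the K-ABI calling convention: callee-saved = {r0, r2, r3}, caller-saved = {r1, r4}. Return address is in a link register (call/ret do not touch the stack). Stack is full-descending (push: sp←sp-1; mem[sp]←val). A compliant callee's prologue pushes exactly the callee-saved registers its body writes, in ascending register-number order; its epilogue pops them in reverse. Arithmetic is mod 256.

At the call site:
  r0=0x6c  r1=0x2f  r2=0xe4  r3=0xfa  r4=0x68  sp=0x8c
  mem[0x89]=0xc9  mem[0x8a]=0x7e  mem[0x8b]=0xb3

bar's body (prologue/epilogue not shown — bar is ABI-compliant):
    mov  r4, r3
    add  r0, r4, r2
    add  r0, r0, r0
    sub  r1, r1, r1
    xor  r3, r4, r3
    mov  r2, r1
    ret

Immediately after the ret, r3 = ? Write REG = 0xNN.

prologue: push r0 → mem[0x8b]=0x6c, sp=0x8b
prologue: push r2 → mem[0x8a]=0xe4, sp=0x8a
prologue: push r3 → mem[0x89]=0xfa, sp=0x89
body[0] mov  r4, r3 → r4=0xfa
body[1] add  r0, r4, r2 → r0=0xde
body[2] add  r0, r0, r0 → r0=0xbc
body[3] sub  r1, r1, r1 → r1=0x00
body[4] xor  r3, r4, r3 → r3=0x00
body[5] mov  r2, r1 → r2=0x00
epilogue: pop r3=0xfa, sp=0x8a
epilogue: pop r2=0xe4, sp=0x8b
epilogue: pop r0=0x6c, sp=0x8c
r3 is callee-saved → restored

REG = 0xfa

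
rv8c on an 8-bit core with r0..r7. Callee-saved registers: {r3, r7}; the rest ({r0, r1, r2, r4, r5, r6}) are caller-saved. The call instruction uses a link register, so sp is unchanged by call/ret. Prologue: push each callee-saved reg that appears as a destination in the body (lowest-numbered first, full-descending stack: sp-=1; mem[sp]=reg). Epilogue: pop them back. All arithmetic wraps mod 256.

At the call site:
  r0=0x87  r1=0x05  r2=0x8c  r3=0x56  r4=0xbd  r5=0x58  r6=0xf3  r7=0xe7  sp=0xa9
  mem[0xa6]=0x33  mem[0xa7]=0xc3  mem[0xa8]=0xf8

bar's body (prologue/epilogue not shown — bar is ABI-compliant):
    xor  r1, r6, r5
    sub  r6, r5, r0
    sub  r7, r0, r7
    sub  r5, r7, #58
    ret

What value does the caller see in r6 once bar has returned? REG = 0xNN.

prologue: push r7 -> mem[0xa8]=0xe7, sp=0xa8
body[0] xor  r1, r6, r5 -> r1=0xab
body[1] sub  r6, r5, r0 -> r6=0xd1
body[2] sub  r7, r0, r7 -> r7=0xa0
body[3] sub  r5, r7, #58 -> r5=0x66
epilogue: pop r7=0xe7, sp=0xa9
r6 is caller-saved -> body value

REG = 0xd1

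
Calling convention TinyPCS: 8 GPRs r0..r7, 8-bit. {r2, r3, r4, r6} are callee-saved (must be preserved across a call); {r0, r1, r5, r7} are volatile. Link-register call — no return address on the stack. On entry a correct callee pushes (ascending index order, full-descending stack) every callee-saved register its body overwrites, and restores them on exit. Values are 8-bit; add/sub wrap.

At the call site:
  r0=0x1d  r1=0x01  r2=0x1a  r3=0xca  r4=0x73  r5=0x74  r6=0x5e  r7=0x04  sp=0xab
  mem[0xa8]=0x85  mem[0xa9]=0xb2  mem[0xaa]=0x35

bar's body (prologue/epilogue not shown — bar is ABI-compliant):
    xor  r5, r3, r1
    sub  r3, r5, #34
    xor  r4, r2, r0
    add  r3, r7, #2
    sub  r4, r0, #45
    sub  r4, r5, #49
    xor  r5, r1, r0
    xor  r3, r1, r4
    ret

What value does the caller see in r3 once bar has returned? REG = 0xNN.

REG = 0xca

prologue: push r3 → mem[0xaa]=0xca, sp=0xaa
prologue: push r4 → mem[0xa9]=0x73, sp=0xa9
body[0] xor  r5, r3, r1 → r5=0xcb
body[1] sub  r3, r5, #34 → r3=0xa9
body[2] xor  r4, r2, r0 → r4=0x07
body[3] add  r3, r7, #2 → r3=0x06
body[4] sub  r4, r0, #45 → r4=0xf0
body[5] sub  r4, r5, #49 → r4=0x9a
body[6] xor  r5, r1, r0 → r5=0x1c
body[7] xor  r3, r1, r4 → r3=0x9b
epilogue: pop r4=0x73, sp=0xaa
epilogue: pop r3=0xca, sp=0xab
r3 is callee-saved → restored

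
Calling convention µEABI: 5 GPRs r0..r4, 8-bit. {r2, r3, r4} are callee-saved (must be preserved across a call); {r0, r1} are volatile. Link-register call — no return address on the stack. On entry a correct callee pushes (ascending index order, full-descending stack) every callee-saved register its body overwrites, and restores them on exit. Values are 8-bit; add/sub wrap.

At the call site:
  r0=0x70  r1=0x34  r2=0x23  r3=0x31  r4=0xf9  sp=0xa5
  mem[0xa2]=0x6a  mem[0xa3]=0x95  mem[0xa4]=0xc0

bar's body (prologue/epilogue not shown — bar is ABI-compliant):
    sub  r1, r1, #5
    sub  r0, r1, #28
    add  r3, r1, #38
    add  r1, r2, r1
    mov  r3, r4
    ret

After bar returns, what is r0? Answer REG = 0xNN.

prologue: push r3 → mem[0xa4]=0x31, sp=0xa4
body[0] sub  r1, r1, #5 → r1=0x2f
body[1] sub  r0, r1, #28 → r0=0x13
body[2] add  r3, r1, #38 → r3=0x55
body[3] add  r1, r2, r1 → r1=0x52
body[4] mov  r3, r4 → r3=0xf9
epilogue: pop r3=0x31, sp=0xa5
r0 is caller-saved → body value

REG = 0x13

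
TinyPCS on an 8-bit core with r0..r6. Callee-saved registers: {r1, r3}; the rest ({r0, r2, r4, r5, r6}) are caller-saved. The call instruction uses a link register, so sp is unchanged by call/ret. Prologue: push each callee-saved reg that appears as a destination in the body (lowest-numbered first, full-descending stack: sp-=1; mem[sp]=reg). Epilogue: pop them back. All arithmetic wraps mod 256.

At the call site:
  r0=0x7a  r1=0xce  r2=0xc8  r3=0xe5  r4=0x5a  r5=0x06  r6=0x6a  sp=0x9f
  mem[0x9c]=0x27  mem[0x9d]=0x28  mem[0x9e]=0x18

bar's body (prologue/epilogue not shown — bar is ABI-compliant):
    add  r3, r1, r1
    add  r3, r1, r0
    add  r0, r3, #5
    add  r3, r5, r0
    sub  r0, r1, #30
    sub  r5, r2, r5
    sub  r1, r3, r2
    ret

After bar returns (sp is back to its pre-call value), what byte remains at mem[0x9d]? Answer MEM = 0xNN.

prologue: push r1 → mem[0x9e]=0xce, sp=0x9e
prologue: push r3 → mem[0x9d]=0xe5, sp=0x9d
body[0] add  r3, r1, r1 → r3=0x9c
body[1] add  r3, r1, r0 → r3=0x48
body[2] add  r0, r3, #5 → r0=0x4d
body[3] add  r3, r5, r0 → r3=0x53
body[4] sub  r0, r1, #30 → r0=0xb0
body[5] sub  r5, r2, r5 → r5=0xc2
body[6] sub  r1, r3, r2 → r1=0x8b
epilogue: pop r3=0xe5, sp=0x9e
epilogue: pop r1=0xce, sp=0x9f
prologue pushed ['r1', 'r3'] at ['0x9e', '0x9d']

MEM = 0xe5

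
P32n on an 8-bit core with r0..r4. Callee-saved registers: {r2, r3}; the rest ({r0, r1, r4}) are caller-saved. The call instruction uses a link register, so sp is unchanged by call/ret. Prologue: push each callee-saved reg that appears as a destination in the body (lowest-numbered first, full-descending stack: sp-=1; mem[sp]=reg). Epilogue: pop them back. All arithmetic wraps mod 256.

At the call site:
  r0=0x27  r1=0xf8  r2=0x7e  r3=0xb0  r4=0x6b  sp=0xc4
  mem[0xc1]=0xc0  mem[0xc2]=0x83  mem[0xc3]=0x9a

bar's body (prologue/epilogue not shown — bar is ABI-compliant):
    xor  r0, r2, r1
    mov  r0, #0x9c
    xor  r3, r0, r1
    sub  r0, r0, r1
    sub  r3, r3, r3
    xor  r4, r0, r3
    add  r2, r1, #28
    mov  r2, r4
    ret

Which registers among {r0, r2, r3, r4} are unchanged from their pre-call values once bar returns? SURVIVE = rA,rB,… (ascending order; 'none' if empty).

prologue: push r2 → mem[0xc3]=0x7e, sp=0xc3
prologue: push r3 → mem[0xc2]=0xb0, sp=0xc2
body[0] xor  r0, r2, r1 → r0=0x86
body[1] mov  r0, #0x9c → r0=0x9c
body[2] xor  r3, r0, r1 → r3=0x64
body[3] sub  r0, r0, r1 → r0=0xa4
body[4] sub  r3, r3, r3 → r3=0x00
body[5] xor  r4, r0, r3 → r4=0xa4
body[6] add  r2, r1, #28 → r2=0x14
body[7] mov  r2, r4 → r2=0xa4
epilogue: pop r3=0xb0, sp=0xc3
epilogue: pop r2=0x7e, sp=0xc4
r0: caller-saved, written=True
r2: callee-saved, written=True
r3: callee-saved, written=True
r4: caller-saved, written=True

SURVIVE = r2,r3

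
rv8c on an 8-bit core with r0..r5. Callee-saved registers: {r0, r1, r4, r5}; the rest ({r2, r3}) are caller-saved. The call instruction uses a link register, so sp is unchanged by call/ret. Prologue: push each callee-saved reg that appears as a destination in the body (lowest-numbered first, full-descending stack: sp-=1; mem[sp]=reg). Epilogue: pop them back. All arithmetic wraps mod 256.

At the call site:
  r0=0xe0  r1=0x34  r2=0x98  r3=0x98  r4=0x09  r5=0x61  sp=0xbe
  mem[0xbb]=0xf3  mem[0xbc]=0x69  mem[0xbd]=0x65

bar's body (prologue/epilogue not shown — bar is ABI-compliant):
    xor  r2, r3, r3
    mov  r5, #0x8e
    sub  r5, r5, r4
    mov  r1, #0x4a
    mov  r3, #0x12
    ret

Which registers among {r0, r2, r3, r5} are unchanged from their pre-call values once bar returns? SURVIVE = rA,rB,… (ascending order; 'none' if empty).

SURVIVE = r0,r5

prologue: push r1 → mem[0xbd]=0x34, sp=0xbd
prologue: push r5 → mem[0xbc]=0x61, sp=0xbc
body[0] xor  r2, r3, r3 → r2=0x00
body[1] mov  r5, #0x8e → r5=0x8e
body[2] sub  r5, r5, r4 → r5=0x85
body[3] mov  r1, #0x4a → r1=0x4a
body[4] mov  r3, #0x12 → r3=0x12
epilogue: pop r5=0x61, sp=0xbd
epilogue: pop r1=0x34, sp=0xbe
r0: callee-saved, written=False
r2: caller-saved, written=True
r3: caller-saved, written=True
r5: callee-saved, written=True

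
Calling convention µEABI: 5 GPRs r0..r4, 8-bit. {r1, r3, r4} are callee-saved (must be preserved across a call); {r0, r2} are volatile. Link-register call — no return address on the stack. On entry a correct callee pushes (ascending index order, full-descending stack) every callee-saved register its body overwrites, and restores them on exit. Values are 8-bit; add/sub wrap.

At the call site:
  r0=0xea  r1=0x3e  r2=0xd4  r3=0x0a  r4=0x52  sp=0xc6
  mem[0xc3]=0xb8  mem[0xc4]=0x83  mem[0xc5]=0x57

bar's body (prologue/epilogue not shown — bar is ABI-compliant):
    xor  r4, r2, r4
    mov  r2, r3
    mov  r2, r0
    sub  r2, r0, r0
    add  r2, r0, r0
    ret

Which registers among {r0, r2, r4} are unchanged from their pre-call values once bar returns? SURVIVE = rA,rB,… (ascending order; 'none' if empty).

prologue: push r4 -> mem[0xc5]=0x52, sp=0xc5
body[0] xor  r4, r2, r4 -> r4=0x86
body[1] mov  r2, r3 -> r2=0x0a
body[2] mov  r2, r0 -> r2=0xea
body[3] sub  r2, r0, r0 -> r2=0x00
body[4] add  r2, r0, r0 -> r2=0xd4
epilogue: pop r4=0x52, sp=0xc6
r0: caller-saved, written=False
r2: caller-saved, written=True
r4: callee-saved, written=True

SURVIVE = r0,r2,r4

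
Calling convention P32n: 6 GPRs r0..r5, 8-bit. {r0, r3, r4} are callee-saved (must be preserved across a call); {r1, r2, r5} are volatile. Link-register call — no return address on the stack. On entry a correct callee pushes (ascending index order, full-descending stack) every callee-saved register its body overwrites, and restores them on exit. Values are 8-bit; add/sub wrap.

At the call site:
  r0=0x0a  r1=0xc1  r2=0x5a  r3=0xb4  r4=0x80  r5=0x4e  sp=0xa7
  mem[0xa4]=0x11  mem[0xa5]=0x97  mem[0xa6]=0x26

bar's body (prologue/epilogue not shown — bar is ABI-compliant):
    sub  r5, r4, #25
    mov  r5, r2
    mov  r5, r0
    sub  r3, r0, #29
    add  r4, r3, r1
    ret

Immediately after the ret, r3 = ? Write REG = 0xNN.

REG = 0xb4

prologue: push r3 → mem[0xa6]=0xb4, sp=0xa6
prologue: push r4 → mem[0xa5]=0x80, sp=0xa5
body[0] sub  r5, r4, #25 → r5=0x67
body[1] mov  r5, r2 → r5=0x5a
body[2] mov  r5, r0 → r5=0x0a
body[3] sub  r3, r0, #29 → r3=0xed
body[4] add  r4, r3, r1 → r4=0xae
epilogue: pop r4=0x80, sp=0xa6
epilogue: pop r3=0xb4, sp=0xa7
r3 is callee-saved → restored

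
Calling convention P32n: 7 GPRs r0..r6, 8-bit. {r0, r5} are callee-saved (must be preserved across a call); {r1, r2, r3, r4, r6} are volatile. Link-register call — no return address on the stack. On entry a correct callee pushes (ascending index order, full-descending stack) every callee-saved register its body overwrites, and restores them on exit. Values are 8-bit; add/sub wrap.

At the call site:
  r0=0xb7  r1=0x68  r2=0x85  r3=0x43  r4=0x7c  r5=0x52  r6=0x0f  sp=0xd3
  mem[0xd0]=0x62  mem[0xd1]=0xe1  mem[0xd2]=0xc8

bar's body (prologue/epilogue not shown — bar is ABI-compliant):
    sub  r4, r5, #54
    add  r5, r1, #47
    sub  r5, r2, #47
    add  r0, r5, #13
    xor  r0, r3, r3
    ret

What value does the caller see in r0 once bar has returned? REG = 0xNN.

REG = 0xb7

prologue: push r0 → mem[0xd2]=0xb7, sp=0xd2
prologue: push r5 → mem[0xd1]=0x52, sp=0xd1
body[0] sub  r4, r5, #54 → r4=0x1c
body[1] add  r5, r1, #47 → r5=0x97
body[2] sub  r5, r2, #47 → r5=0x56
body[3] add  r0, r5, #13 → r0=0x63
body[4] xor  r0, r3, r3 → r0=0x00
epilogue: pop r5=0x52, sp=0xd2
epilogue: pop r0=0xb7, sp=0xd3
r0 is callee-saved → restored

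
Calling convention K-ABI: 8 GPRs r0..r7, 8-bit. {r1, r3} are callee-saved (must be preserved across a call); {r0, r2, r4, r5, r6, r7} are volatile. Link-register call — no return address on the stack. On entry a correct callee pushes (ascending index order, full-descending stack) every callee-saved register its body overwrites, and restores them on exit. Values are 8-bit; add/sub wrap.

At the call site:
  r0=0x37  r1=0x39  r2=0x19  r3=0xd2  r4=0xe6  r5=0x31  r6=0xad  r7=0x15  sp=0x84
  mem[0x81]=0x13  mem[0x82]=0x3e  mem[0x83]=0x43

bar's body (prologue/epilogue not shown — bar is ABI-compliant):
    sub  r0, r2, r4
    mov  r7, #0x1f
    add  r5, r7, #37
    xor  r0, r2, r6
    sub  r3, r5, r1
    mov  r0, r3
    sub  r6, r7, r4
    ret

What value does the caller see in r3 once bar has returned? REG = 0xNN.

REG = 0xd2

prologue: push r3 → mem[0x83]=0xd2, sp=0x83
body[0] sub  r0, r2, r4 → r0=0x33
body[1] mov  r7, #0x1f → r7=0x1f
body[2] add  r5, r7, #37 → r5=0x44
body[3] xor  r0, r2, r6 → r0=0xb4
body[4] sub  r3, r5, r1 → r3=0x0b
body[5] mov  r0, r3 → r0=0x0b
body[6] sub  r6, r7, r4 → r6=0x39
epilogue: pop r3=0xd2, sp=0x84
r3 is callee-saved → restored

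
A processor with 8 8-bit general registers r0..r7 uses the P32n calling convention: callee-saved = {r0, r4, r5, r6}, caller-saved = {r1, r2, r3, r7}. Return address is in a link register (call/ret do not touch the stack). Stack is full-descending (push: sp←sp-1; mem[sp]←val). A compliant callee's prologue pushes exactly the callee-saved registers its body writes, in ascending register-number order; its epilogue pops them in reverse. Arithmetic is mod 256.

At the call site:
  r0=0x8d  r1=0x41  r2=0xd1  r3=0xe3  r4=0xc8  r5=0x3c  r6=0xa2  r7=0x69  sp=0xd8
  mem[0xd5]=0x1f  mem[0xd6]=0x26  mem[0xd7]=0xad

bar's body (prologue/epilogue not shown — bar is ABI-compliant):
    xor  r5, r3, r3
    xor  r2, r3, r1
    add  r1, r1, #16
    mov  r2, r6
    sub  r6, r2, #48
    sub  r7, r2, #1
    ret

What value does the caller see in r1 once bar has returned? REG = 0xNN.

REG = 0x51

prologue: push r5 → mem[0xd7]=0x3c, sp=0xd7
prologue: push r6 → mem[0xd6]=0xa2, sp=0xd6
body[0] xor  r5, r3, r3 → r5=0x00
body[1] xor  r2, r3, r1 → r2=0xa2
body[2] add  r1, r1, #16 → r1=0x51
body[3] mov  r2, r6 → r2=0xa2
body[4] sub  r6, r2, #48 → r6=0x72
body[5] sub  r7, r2, #1 → r7=0xa1
epilogue: pop r6=0xa2, sp=0xd7
epilogue: pop r5=0x3c, sp=0xd8
r1 is caller-saved → body value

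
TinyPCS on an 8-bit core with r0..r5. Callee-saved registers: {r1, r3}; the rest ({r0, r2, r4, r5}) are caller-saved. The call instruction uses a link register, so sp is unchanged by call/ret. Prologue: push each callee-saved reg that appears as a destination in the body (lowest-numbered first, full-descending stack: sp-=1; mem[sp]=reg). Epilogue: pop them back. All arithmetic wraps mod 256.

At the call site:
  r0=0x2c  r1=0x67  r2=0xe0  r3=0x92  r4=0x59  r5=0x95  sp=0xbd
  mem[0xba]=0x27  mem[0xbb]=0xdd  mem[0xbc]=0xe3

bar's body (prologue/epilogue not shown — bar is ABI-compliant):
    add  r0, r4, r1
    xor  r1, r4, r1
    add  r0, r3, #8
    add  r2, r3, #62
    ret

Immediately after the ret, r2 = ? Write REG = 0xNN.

REG = 0xd0

prologue: push r1 -> mem[0xbc]=0x67, sp=0xbc
body[0] add  r0, r4, r1 -> r0=0xc0
body[1] xor  r1, r4, r1 -> r1=0x3e
body[2] add  r0, r3, #8 -> r0=0x9a
body[3] add  r2, r3, #62 -> r2=0xd0
epilogue: pop r1=0x67, sp=0xbd
r2 is caller-saved -> body value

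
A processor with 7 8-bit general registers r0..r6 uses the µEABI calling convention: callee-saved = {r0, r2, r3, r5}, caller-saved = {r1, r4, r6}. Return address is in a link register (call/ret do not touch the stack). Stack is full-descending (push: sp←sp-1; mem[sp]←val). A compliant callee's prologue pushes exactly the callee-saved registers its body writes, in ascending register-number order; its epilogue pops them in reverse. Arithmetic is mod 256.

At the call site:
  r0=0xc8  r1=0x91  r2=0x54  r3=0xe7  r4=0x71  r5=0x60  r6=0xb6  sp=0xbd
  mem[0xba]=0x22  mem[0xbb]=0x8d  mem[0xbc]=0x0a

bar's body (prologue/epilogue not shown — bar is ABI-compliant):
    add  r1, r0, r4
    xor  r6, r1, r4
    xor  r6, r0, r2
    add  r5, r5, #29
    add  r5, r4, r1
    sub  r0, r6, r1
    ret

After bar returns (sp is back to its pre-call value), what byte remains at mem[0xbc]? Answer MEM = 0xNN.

MEM = 0xc8

prologue: push r0 → mem[0xbc]=0xc8, sp=0xbc
prologue: push r5 → mem[0xbb]=0x60, sp=0xbb
body[0] add  r1, r0, r4 → r1=0x39
body[1] xor  r6, r1, r4 → r6=0x48
body[2] xor  r6, r0, r2 → r6=0x9c
body[3] add  r5, r5, #29 → r5=0x7d
body[4] add  r5, r4, r1 → r5=0xaa
body[5] sub  r0, r6, r1 → r0=0x63
epilogue: pop r5=0x60, sp=0xbc
epilogue: pop r0=0xc8, sp=0xbd
prologue pushed ['r0', 'r5'] at ['0xbc', '0xbb']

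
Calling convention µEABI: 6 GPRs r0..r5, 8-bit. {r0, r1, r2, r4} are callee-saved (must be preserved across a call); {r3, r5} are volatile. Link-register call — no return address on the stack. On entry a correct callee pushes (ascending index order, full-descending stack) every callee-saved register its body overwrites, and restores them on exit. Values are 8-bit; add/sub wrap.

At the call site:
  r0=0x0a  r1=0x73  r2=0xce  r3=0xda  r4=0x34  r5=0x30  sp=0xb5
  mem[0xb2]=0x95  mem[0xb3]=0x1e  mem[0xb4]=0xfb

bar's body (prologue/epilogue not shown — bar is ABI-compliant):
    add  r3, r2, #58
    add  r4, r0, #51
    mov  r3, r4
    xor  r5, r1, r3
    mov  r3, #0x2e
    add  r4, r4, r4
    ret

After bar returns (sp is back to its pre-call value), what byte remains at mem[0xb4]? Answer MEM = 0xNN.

prologue: push r4 -> mem[0xb4]=0x34, sp=0xb4
body[0] add  r3, r2, #58 -> r3=0x08
body[1] add  r4, r0, #51 -> r4=0x3d
body[2] mov  r3, r4 -> r3=0x3d
body[3] xor  r5, r1, r3 -> r5=0x4e
body[4] mov  r3, #0x2e -> r3=0x2e
body[5] add  r4, r4, r4 -> r4=0x7a
epilogue: pop r4=0x34, sp=0xb5
prologue pushed ['r4'] at ['0xb4']

MEM = 0x34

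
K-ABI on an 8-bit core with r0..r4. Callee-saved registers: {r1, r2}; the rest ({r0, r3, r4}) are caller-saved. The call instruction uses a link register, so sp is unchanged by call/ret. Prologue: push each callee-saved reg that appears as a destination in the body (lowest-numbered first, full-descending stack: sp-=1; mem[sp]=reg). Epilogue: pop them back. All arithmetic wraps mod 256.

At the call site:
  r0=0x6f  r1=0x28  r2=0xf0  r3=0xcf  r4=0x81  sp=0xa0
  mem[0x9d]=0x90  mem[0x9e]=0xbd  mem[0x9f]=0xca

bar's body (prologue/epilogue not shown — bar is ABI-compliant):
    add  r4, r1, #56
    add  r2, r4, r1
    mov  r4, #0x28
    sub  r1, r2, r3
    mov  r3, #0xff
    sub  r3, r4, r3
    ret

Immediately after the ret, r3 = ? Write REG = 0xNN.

prologue: push r1 → mem[0x9f]=0x28, sp=0x9f
prologue: push r2 → mem[0x9e]=0xf0, sp=0x9e
body[0] add  r4, r1, #56 → r4=0x60
body[1] add  r2, r4, r1 → r2=0x88
body[2] mov  r4, #0x28 → r4=0x28
body[3] sub  r1, r2, r3 → r1=0xb9
body[4] mov  r3, #0xff → r3=0xff
body[5] sub  r3, r4, r3 → r3=0x29
epilogue: pop r2=0xf0, sp=0x9f
epilogue: pop r1=0x28, sp=0xa0
r3 is caller-saved → body value

REG = 0x29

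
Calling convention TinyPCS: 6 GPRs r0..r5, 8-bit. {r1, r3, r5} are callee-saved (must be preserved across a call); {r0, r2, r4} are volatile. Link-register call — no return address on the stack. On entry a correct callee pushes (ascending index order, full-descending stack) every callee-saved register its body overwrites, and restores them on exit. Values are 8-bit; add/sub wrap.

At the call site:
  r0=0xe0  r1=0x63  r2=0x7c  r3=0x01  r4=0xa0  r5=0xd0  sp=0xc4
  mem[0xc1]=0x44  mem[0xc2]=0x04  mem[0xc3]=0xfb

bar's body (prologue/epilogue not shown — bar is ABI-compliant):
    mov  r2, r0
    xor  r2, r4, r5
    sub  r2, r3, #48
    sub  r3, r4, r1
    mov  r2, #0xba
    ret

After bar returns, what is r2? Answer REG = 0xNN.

REG = 0xba

prologue: push r3 -> mem[0xc3]=0x01, sp=0xc3
body[0] mov  r2, r0 -> r2=0xe0
body[1] xor  r2, r4, r5 -> r2=0x70
body[2] sub  r2, r3, #48 -> r2=0xd1
body[3] sub  r3, r4, r1 -> r3=0x3d
body[4] mov  r2, #0xba -> r2=0xba
epilogue: pop r3=0x01, sp=0xc4
r2 is caller-saved -> body value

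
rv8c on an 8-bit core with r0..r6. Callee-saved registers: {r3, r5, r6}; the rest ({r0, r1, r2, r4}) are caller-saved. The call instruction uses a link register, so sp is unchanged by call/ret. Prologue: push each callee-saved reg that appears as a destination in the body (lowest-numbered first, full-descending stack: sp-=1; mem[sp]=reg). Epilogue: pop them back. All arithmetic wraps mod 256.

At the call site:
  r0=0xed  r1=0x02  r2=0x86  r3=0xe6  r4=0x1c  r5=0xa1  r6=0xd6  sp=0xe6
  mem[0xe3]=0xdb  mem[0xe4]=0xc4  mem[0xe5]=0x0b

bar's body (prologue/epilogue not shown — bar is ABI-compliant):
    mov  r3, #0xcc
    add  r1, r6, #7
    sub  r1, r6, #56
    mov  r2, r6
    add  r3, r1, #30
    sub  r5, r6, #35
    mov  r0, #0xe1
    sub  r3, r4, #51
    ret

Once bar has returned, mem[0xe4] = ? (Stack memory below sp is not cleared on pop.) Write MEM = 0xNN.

prologue: push r3 -> mem[0xe5]=0xe6, sp=0xe5
prologue: push r5 -> mem[0xe4]=0xa1, sp=0xe4
body[0] mov  r3, #0xcc -> r3=0xcc
body[1] add  r1, r6, #7 -> r1=0xdd
body[2] sub  r1, r6, #56 -> r1=0x9e
body[3] mov  r2, r6 -> r2=0xd6
body[4] add  r3, r1, #30 -> r3=0xbc
body[5] sub  r5, r6, #35 -> r5=0xb3
body[6] mov  r0, #0xe1 -> r0=0xe1
body[7] sub  r3, r4, #51 -> r3=0xe9
epilogue: pop r5=0xa1, sp=0xe5
epilogue: pop r3=0xe6, sp=0xe6
prologue pushed ['r3', 'r5'] at ['0xe5', '0xe4']

MEM = 0xa1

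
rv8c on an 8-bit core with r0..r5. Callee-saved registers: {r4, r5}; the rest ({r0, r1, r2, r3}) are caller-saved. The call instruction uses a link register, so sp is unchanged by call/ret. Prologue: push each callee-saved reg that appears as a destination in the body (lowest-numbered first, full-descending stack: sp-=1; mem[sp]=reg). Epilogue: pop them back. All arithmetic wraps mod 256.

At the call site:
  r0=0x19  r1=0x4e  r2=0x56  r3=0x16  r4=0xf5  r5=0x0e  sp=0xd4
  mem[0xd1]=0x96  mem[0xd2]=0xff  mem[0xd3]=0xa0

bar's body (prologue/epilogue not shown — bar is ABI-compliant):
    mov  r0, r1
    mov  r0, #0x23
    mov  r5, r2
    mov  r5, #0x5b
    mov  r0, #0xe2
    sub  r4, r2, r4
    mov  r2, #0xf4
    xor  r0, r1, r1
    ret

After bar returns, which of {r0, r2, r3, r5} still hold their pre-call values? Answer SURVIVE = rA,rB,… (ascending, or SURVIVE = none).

SURVIVE = r3,r5

prologue: push r4 -> mem[0xd3]=0xf5, sp=0xd3
prologue: push r5 -> mem[0xd2]=0x0e, sp=0xd2
body[0] mov  r0, r1 -> r0=0x4e
body[1] mov  r0, #0x23 -> r0=0x23
body[2] mov  r5, r2 -> r5=0x56
body[3] mov  r5, #0x5b -> r5=0x5b
body[4] mov  r0, #0xe2 -> r0=0xe2
body[5] sub  r4, r2, r4 -> r4=0x61
body[6] mov  r2, #0xf4 -> r2=0xf4
body[7] xor  r0, r1, r1 -> r0=0x00
epilogue: pop r5=0x0e, sp=0xd3
epilogue: pop r4=0xf5, sp=0xd4
r0: caller-saved, written=True
r2: caller-saved, written=True
r3: caller-saved, written=False
r5: callee-saved, written=True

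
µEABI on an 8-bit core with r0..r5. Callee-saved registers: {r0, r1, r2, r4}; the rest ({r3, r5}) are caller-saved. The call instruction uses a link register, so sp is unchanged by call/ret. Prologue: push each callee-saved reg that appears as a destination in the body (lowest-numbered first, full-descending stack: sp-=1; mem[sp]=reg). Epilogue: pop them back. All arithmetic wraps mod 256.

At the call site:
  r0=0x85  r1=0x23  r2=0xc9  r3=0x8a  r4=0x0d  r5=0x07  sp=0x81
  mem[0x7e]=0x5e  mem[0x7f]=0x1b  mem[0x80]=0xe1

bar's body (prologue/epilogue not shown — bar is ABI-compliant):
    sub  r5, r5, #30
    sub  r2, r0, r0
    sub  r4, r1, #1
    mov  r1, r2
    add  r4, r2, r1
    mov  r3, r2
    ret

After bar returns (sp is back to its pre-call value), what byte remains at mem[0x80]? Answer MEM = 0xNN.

prologue: push r1 -> mem[0x80]=0x23, sp=0x80
prologue: push r2 -> mem[0x7f]=0xc9, sp=0x7f
prologue: push r4 -> mem[0x7e]=0x0d, sp=0x7e
body[0] sub  r5, r5, #30 -> r5=0xe9
body[1] sub  r2, r0, r0 -> r2=0x00
body[2] sub  r4, r1, #1 -> r4=0x22
body[3] mov  r1, r2 -> r1=0x00
body[4] add  r4, r2, r1 -> r4=0x00
body[5] mov  r3, r2 -> r3=0x00
epilogue: pop r4=0x0d, sp=0x7f
epilogue: pop r2=0xc9, sp=0x80
epilogue: pop r1=0x23, sp=0x81
prologue pushed ['r1', 'r2', 'r4'] at ['0x80', '0x7f', '0x7e']

MEM = 0x23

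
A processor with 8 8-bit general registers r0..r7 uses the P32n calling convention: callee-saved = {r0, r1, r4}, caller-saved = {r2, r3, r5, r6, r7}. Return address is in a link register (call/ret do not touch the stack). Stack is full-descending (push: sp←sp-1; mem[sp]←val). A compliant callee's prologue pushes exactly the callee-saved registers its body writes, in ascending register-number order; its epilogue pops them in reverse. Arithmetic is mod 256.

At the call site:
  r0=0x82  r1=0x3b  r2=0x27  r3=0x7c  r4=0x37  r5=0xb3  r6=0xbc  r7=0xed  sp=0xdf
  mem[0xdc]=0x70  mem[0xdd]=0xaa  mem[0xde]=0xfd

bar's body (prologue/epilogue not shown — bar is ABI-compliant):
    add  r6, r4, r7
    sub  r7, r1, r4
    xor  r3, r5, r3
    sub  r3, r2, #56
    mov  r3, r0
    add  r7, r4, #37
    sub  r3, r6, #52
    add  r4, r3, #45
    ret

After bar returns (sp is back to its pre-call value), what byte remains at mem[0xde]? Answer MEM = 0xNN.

MEM = 0x37

prologue: push r4 -> mem[0xde]=0x37, sp=0xde
body[0] add  r6, r4, r7 -> r6=0x24
body[1] sub  r7, r1, r4 -> r7=0x04
body[2] xor  r3, r5, r3 -> r3=0xcf
body[3] sub  r3, r2, #56 -> r3=0xef
body[4] mov  r3, r0 -> r3=0x82
body[5] add  r7, r4, #37 -> r7=0x5c
body[6] sub  r3, r6, #52 -> r3=0xf0
body[7] add  r4, r3, #45 -> r4=0x1d
epilogue: pop r4=0x37, sp=0xdf
prologue pushed ['r4'] at ['0xde']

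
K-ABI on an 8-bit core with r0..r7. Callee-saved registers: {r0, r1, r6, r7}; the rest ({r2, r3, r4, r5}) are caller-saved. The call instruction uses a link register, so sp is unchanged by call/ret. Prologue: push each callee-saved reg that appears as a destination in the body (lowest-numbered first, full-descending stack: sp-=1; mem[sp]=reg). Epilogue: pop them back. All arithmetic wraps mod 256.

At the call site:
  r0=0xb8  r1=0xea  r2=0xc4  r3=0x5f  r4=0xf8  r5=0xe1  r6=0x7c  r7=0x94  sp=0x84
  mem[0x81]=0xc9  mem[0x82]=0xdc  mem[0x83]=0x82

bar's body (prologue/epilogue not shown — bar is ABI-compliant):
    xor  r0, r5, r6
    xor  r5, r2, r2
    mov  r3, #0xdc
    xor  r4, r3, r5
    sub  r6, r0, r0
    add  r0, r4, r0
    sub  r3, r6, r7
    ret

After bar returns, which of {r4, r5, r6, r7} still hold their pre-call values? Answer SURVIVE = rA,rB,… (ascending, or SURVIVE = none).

SURVIVE = r6,r7

prologue: push r0 → mem[0x83]=0xb8, sp=0x83
prologue: push r6 → mem[0x82]=0x7c, sp=0x82
body[0] xor  r0, r5, r6 → r0=0x9d
body[1] xor  r5, r2, r2 → r5=0x00
body[2] mov  r3, #0xdc → r3=0xdc
body[3] xor  r4, r3, r5 → r4=0xdc
body[4] sub  r6, r0, r0 → r6=0x00
body[5] add  r0, r4, r0 → r0=0x79
body[6] sub  r3, r6, r7 → r3=0x6c
epilogue: pop r6=0x7c, sp=0x83
epilogue: pop r0=0xb8, sp=0x84
r4: caller-saved, written=True
r5: caller-saved, written=True
r6: callee-saved, written=True
r7: callee-saved, written=False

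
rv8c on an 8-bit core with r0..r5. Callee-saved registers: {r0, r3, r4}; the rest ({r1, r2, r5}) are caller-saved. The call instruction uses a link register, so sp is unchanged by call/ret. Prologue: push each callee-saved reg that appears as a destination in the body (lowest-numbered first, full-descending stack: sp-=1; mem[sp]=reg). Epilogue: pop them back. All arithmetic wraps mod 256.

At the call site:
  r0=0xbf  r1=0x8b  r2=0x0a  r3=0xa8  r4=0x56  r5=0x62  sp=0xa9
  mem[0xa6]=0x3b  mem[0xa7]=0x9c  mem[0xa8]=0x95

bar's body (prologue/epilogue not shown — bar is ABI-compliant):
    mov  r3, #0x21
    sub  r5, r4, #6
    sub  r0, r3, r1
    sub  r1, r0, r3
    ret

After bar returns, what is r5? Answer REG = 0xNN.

REG = 0x50

prologue: push r0 -> mem[0xa8]=0xbf, sp=0xa8
prologue: push r3 -> mem[0xa7]=0xa8, sp=0xa7
body[0] mov  r3, #0x21 -> r3=0x21
body[1] sub  r5, r4, #6 -> r5=0x50
body[2] sub  r0, r3, r1 -> r0=0x96
body[3] sub  r1, r0, r3 -> r1=0x75
epilogue: pop r3=0xa8, sp=0xa8
epilogue: pop r0=0xbf, sp=0xa9
r5 is caller-saved -> body value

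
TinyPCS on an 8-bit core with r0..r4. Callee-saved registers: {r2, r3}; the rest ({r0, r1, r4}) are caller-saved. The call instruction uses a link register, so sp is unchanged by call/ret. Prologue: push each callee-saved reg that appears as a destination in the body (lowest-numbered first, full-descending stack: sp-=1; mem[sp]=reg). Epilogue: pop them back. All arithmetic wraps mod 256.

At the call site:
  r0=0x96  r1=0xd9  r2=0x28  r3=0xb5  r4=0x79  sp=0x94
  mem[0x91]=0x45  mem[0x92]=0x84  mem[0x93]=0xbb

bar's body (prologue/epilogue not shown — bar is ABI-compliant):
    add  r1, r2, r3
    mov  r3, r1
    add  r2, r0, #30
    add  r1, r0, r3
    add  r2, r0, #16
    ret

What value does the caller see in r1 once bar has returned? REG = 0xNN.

prologue: push r2 → mem[0x93]=0x28, sp=0x93
prologue: push r3 → mem[0x92]=0xb5, sp=0x92
body[0] add  r1, r2, r3 → r1=0xdd
body[1] mov  r3, r1 → r3=0xdd
body[2] add  r2, r0, #30 → r2=0xb4
body[3] add  r1, r0, r3 → r1=0x73
body[4] add  r2, r0, #16 → r2=0xa6
epilogue: pop r3=0xb5, sp=0x93
epilogue: pop r2=0x28, sp=0x94
r1 is caller-saved → body value

REG = 0x73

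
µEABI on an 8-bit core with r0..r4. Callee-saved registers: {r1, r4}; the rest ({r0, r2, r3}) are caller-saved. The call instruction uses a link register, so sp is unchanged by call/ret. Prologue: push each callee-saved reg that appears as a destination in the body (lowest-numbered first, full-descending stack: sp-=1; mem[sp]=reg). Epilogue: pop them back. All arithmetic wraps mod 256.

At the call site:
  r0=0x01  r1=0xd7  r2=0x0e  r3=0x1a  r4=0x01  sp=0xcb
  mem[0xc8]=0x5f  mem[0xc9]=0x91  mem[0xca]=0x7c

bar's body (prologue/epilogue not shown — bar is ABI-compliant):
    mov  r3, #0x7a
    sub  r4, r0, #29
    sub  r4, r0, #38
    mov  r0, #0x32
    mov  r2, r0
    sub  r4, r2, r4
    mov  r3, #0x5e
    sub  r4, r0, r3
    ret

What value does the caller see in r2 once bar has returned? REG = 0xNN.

REG = 0x32

prologue: push r4 -> mem[0xca]=0x01, sp=0xca
body[0] mov  r3, #0x7a -> r3=0x7a
body[1] sub  r4, r0, #29 -> r4=0xe4
body[2] sub  r4, r0, #38 -> r4=0xdb
body[3] mov  r0, #0x32 -> r0=0x32
body[4] mov  r2, r0 -> r2=0x32
body[5] sub  r4, r2, r4 -> r4=0x57
body[6] mov  r3, #0x5e -> r3=0x5e
body[7] sub  r4, r0, r3 -> r4=0xd4
epilogue: pop r4=0x01, sp=0xcb
r2 is caller-saved -> body value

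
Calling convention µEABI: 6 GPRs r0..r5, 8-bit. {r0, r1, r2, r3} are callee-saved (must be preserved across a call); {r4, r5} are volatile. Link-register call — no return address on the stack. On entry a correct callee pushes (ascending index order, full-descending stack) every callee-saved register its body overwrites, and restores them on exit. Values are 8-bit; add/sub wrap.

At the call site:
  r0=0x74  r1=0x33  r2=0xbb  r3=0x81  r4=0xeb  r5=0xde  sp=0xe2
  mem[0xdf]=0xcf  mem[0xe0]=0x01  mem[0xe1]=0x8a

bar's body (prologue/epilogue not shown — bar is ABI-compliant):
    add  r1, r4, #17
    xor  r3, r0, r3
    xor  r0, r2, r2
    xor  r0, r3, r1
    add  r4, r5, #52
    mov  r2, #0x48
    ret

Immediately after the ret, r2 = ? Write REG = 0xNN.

prologue: push r0 → mem[0xe1]=0x74, sp=0xe1
prologue: push r1 → mem[0xe0]=0x33, sp=0xe0
prologue: push r2 → mem[0xdf]=0xbb, sp=0xdf
prologue: push r3 → mem[0xde]=0x81, sp=0xde
body[0] add  r1, r4, #17 → r1=0xfc
body[1] xor  r3, r0, r3 → r3=0xf5
body[2] xor  r0, r2, r2 → r0=0x00
body[3] xor  r0, r3, r1 → r0=0x09
body[4] add  r4, r5, #52 → r4=0x12
body[5] mov  r2, #0x48 → r2=0x48
epilogue: pop r3=0x81, sp=0xdf
epilogue: pop r2=0xbb, sp=0xe0
epilogue: pop r1=0x33, sp=0xe1
epilogue: pop r0=0x74, sp=0xe2
r2 is callee-saved → restored

REG = 0xbb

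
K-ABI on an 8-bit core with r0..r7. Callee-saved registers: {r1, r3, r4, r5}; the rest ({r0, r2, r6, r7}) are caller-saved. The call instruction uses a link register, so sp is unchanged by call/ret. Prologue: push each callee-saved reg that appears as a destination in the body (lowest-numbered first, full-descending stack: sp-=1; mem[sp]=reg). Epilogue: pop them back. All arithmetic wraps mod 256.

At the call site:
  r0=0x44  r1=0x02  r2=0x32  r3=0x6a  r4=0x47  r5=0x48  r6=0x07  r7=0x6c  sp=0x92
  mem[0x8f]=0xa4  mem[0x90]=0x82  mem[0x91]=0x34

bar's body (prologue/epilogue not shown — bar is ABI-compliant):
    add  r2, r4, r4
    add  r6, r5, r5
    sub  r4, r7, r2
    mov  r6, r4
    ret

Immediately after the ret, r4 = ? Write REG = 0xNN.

REG = 0x47

prologue: push r4 -> mem[0x91]=0x47, sp=0x91
body[0] add  r2, r4, r4 -> r2=0x8e
body[1] add  r6, r5, r5 -> r6=0x90
body[2] sub  r4, r7, r2 -> r4=0xde
body[3] mov  r6, r4 -> r6=0xde
epilogue: pop r4=0x47, sp=0x92
r4 is callee-saved -> restored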